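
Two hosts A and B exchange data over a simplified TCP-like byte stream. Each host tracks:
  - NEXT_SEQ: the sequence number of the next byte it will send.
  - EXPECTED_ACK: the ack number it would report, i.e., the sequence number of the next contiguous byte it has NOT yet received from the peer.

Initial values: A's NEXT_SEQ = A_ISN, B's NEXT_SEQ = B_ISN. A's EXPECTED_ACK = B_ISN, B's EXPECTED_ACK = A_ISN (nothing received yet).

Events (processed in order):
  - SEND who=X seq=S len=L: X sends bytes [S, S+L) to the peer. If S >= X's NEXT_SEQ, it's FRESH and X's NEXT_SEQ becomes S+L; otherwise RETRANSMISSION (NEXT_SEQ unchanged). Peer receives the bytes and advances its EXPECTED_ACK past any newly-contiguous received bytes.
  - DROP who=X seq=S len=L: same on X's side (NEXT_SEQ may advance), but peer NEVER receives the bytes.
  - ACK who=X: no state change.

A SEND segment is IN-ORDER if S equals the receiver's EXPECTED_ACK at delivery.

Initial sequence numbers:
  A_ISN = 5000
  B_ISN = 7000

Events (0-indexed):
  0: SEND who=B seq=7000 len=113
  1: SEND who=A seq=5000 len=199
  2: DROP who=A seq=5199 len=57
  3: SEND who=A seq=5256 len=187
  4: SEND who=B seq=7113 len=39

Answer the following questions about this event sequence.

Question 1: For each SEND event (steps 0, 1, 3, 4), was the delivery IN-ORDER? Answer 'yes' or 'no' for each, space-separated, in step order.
Answer: yes yes no yes

Derivation:
Step 0: SEND seq=7000 -> in-order
Step 1: SEND seq=5000 -> in-order
Step 3: SEND seq=5256 -> out-of-order
Step 4: SEND seq=7113 -> in-order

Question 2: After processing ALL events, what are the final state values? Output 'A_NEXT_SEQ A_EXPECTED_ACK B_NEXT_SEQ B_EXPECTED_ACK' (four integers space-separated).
After event 0: A_seq=5000 A_ack=7113 B_seq=7113 B_ack=5000
After event 1: A_seq=5199 A_ack=7113 B_seq=7113 B_ack=5199
After event 2: A_seq=5256 A_ack=7113 B_seq=7113 B_ack=5199
After event 3: A_seq=5443 A_ack=7113 B_seq=7113 B_ack=5199
After event 4: A_seq=5443 A_ack=7152 B_seq=7152 B_ack=5199

Answer: 5443 7152 7152 5199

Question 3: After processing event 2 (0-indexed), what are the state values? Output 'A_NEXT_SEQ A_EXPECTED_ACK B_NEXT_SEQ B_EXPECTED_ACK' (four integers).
After event 0: A_seq=5000 A_ack=7113 B_seq=7113 B_ack=5000
After event 1: A_seq=5199 A_ack=7113 B_seq=7113 B_ack=5199
After event 2: A_seq=5256 A_ack=7113 B_seq=7113 B_ack=5199

5256 7113 7113 5199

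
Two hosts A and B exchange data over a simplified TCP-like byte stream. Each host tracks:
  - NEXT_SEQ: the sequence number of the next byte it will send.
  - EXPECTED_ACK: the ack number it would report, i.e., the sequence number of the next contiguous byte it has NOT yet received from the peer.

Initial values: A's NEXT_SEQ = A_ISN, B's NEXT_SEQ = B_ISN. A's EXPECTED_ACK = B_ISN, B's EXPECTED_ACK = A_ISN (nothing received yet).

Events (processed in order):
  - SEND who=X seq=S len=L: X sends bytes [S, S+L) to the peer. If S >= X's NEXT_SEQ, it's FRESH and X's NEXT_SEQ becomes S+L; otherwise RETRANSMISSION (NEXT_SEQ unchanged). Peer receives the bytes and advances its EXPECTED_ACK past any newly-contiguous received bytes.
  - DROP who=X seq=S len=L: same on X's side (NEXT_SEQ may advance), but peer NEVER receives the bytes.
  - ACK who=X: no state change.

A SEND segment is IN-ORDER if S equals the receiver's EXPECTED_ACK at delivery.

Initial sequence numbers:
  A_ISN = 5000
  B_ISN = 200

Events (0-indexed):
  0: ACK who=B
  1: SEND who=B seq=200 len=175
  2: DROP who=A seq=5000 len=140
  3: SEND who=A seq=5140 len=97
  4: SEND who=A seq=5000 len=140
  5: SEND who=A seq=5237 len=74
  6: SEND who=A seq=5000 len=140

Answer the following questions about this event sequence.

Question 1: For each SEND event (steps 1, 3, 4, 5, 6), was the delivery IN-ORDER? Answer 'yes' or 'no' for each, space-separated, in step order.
Answer: yes no yes yes no

Derivation:
Step 1: SEND seq=200 -> in-order
Step 3: SEND seq=5140 -> out-of-order
Step 4: SEND seq=5000 -> in-order
Step 5: SEND seq=5237 -> in-order
Step 6: SEND seq=5000 -> out-of-order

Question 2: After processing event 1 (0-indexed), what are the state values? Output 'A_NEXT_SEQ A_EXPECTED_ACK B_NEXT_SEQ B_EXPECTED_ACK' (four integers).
After event 0: A_seq=5000 A_ack=200 B_seq=200 B_ack=5000
After event 1: A_seq=5000 A_ack=375 B_seq=375 B_ack=5000

5000 375 375 5000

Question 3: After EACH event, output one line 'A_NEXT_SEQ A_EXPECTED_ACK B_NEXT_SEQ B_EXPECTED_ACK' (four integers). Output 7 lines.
5000 200 200 5000
5000 375 375 5000
5140 375 375 5000
5237 375 375 5000
5237 375 375 5237
5311 375 375 5311
5311 375 375 5311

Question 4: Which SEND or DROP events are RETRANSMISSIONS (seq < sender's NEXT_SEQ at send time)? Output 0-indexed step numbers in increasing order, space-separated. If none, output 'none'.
Answer: 4 6

Derivation:
Step 1: SEND seq=200 -> fresh
Step 2: DROP seq=5000 -> fresh
Step 3: SEND seq=5140 -> fresh
Step 4: SEND seq=5000 -> retransmit
Step 5: SEND seq=5237 -> fresh
Step 6: SEND seq=5000 -> retransmit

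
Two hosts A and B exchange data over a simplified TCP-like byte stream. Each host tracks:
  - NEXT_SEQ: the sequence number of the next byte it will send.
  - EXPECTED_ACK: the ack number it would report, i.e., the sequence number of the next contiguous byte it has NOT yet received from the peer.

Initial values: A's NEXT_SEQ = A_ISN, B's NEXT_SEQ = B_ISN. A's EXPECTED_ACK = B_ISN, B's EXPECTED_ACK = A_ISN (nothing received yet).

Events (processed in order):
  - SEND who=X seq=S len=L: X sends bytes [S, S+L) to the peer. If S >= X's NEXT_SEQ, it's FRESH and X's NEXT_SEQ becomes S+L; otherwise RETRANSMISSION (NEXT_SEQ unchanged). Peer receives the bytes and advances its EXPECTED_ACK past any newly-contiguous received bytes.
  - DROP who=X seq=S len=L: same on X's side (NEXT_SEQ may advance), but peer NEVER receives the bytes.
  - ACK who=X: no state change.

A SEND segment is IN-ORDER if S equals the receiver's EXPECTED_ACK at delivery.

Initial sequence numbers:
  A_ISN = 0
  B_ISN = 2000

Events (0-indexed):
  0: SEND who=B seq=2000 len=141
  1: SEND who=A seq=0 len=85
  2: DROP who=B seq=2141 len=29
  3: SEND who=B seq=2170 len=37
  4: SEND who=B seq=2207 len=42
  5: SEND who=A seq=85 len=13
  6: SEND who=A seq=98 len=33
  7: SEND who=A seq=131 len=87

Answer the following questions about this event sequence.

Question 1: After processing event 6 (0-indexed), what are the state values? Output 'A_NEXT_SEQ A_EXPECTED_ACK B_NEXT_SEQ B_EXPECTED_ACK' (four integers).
After event 0: A_seq=0 A_ack=2141 B_seq=2141 B_ack=0
After event 1: A_seq=85 A_ack=2141 B_seq=2141 B_ack=85
After event 2: A_seq=85 A_ack=2141 B_seq=2170 B_ack=85
After event 3: A_seq=85 A_ack=2141 B_seq=2207 B_ack=85
After event 4: A_seq=85 A_ack=2141 B_seq=2249 B_ack=85
After event 5: A_seq=98 A_ack=2141 B_seq=2249 B_ack=98
After event 6: A_seq=131 A_ack=2141 B_seq=2249 B_ack=131

131 2141 2249 131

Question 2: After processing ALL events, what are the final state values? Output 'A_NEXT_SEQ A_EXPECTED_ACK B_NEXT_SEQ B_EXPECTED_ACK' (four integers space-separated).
Answer: 218 2141 2249 218

Derivation:
After event 0: A_seq=0 A_ack=2141 B_seq=2141 B_ack=0
After event 1: A_seq=85 A_ack=2141 B_seq=2141 B_ack=85
After event 2: A_seq=85 A_ack=2141 B_seq=2170 B_ack=85
After event 3: A_seq=85 A_ack=2141 B_seq=2207 B_ack=85
After event 4: A_seq=85 A_ack=2141 B_seq=2249 B_ack=85
After event 5: A_seq=98 A_ack=2141 B_seq=2249 B_ack=98
After event 6: A_seq=131 A_ack=2141 B_seq=2249 B_ack=131
After event 7: A_seq=218 A_ack=2141 B_seq=2249 B_ack=218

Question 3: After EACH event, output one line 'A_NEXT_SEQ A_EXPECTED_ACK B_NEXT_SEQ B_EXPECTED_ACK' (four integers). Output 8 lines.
0 2141 2141 0
85 2141 2141 85
85 2141 2170 85
85 2141 2207 85
85 2141 2249 85
98 2141 2249 98
131 2141 2249 131
218 2141 2249 218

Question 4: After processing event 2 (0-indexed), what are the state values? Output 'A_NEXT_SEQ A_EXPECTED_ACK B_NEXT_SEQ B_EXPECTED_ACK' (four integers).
After event 0: A_seq=0 A_ack=2141 B_seq=2141 B_ack=0
After event 1: A_seq=85 A_ack=2141 B_seq=2141 B_ack=85
After event 2: A_seq=85 A_ack=2141 B_seq=2170 B_ack=85

85 2141 2170 85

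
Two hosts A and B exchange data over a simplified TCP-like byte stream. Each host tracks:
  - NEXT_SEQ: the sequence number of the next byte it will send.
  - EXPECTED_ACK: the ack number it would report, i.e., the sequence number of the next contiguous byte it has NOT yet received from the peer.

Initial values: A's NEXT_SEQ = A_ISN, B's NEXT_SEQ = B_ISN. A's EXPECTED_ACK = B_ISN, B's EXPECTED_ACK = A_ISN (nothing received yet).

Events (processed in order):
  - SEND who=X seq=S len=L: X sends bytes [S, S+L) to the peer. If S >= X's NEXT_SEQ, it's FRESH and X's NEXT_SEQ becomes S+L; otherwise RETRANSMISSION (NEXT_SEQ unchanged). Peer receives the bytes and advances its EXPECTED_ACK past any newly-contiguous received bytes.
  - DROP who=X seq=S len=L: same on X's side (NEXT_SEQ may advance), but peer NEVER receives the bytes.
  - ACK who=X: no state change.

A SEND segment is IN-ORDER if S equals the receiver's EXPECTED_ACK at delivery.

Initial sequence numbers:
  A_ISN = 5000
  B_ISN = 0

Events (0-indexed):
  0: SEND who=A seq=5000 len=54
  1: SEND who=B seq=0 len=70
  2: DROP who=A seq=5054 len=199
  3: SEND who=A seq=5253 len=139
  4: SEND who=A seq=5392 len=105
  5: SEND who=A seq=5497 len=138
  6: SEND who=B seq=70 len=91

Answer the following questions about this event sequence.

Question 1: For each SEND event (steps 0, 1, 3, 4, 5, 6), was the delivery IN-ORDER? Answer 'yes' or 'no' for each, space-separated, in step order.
Step 0: SEND seq=5000 -> in-order
Step 1: SEND seq=0 -> in-order
Step 3: SEND seq=5253 -> out-of-order
Step 4: SEND seq=5392 -> out-of-order
Step 5: SEND seq=5497 -> out-of-order
Step 6: SEND seq=70 -> in-order

Answer: yes yes no no no yes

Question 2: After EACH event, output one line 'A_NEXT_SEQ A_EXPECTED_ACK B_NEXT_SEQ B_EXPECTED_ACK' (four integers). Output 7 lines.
5054 0 0 5054
5054 70 70 5054
5253 70 70 5054
5392 70 70 5054
5497 70 70 5054
5635 70 70 5054
5635 161 161 5054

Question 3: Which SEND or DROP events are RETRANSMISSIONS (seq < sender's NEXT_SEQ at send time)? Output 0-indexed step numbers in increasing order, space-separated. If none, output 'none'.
Answer: none

Derivation:
Step 0: SEND seq=5000 -> fresh
Step 1: SEND seq=0 -> fresh
Step 2: DROP seq=5054 -> fresh
Step 3: SEND seq=5253 -> fresh
Step 4: SEND seq=5392 -> fresh
Step 5: SEND seq=5497 -> fresh
Step 6: SEND seq=70 -> fresh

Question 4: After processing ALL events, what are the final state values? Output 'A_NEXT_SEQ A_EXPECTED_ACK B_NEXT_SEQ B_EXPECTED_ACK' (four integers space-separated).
After event 0: A_seq=5054 A_ack=0 B_seq=0 B_ack=5054
After event 1: A_seq=5054 A_ack=70 B_seq=70 B_ack=5054
After event 2: A_seq=5253 A_ack=70 B_seq=70 B_ack=5054
After event 3: A_seq=5392 A_ack=70 B_seq=70 B_ack=5054
After event 4: A_seq=5497 A_ack=70 B_seq=70 B_ack=5054
After event 5: A_seq=5635 A_ack=70 B_seq=70 B_ack=5054
After event 6: A_seq=5635 A_ack=161 B_seq=161 B_ack=5054

Answer: 5635 161 161 5054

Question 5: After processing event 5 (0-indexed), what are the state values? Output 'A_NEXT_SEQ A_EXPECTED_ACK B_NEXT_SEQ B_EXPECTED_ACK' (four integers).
After event 0: A_seq=5054 A_ack=0 B_seq=0 B_ack=5054
After event 1: A_seq=5054 A_ack=70 B_seq=70 B_ack=5054
After event 2: A_seq=5253 A_ack=70 B_seq=70 B_ack=5054
After event 3: A_seq=5392 A_ack=70 B_seq=70 B_ack=5054
After event 4: A_seq=5497 A_ack=70 B_seq=70 B_ack=5054
After event 5: A_seq=5635 A_ack=70 B_seq=70 B_ack=5054

5635 70 70 5054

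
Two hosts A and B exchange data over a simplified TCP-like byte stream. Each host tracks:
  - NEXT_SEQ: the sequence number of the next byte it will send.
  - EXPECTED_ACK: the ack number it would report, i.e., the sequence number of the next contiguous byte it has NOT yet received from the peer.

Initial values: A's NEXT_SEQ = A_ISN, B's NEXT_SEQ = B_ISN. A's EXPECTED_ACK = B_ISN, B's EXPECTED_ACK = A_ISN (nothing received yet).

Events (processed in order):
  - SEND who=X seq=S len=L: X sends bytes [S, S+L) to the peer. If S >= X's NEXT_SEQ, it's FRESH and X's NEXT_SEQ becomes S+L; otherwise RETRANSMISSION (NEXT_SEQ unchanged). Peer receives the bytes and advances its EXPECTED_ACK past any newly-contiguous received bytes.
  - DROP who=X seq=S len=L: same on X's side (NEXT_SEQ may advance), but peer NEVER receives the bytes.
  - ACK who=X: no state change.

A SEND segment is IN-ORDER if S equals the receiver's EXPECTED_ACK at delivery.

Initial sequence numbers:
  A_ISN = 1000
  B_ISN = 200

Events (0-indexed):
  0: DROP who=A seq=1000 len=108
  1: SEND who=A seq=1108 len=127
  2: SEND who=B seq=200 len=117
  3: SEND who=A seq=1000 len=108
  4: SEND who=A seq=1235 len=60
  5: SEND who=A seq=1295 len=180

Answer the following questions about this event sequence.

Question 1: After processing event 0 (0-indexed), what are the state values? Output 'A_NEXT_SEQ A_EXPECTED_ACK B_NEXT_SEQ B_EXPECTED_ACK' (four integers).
After event 0: A_seq=1108 A_ack=200 B_seq=200 B_ack=1000

1108 200 200 1000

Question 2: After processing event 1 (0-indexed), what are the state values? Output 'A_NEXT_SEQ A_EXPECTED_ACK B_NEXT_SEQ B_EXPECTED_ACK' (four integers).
After event 0: A_seq=1108 A_ack=200 B_seq=200 B_ack=1000
After event 1: A_seq=1235 A_ack=200 B_seq=200 B_ack=1000

1235 200 200 1000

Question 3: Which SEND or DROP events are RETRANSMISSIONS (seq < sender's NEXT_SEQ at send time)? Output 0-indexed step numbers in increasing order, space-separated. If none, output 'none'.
Answer: 3

Derivation:
Step 0: DROP seq=1000 -> fresh
Step 1: SEND seq=1108 -> fresh
Step 2: SEND seq=200 -> fresh
Step 3: SEND seq=1000 -> retransmit
Step 4: SEND seq=1235 -> fresh
Step 5: SEND seq=1295 -> fresh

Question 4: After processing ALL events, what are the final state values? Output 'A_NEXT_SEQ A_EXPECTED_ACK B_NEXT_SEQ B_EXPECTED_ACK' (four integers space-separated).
Answer: 1475 317 317 1475

Derivation:
After event 0: A_seq=1108 A_ack=200 B_seq=200 B_ack=1000
After event 1: A_seq=1235 A_ack=200 B_seq=200 B_ack=1000
After event 2: A_seq=1235 A_ack=317 B_seq=317 B_ack=1000
After event 3: A_seq=1235 A_ack=317 B_seq=317 B_ack=1235
After event 4: A_seq=1295 A_ack=317 B_seq=317 B_ack=1295
After event 5: A_seq=1475 A_ack=317 B_seq=317 B_ack=1475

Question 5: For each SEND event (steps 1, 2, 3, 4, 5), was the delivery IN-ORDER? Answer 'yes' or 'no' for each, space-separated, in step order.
Answer: no yes yes yes yes

Derivation:
Step 1: SEND seq=1108 -> out-of-order
Step 2: SEND seq=200 -> in-order
Step 3: SEND seq=1000 -> in-order
Step 4: SEND seq=1235 -> in-order
Step 5: SEND seq=1295 -> in-order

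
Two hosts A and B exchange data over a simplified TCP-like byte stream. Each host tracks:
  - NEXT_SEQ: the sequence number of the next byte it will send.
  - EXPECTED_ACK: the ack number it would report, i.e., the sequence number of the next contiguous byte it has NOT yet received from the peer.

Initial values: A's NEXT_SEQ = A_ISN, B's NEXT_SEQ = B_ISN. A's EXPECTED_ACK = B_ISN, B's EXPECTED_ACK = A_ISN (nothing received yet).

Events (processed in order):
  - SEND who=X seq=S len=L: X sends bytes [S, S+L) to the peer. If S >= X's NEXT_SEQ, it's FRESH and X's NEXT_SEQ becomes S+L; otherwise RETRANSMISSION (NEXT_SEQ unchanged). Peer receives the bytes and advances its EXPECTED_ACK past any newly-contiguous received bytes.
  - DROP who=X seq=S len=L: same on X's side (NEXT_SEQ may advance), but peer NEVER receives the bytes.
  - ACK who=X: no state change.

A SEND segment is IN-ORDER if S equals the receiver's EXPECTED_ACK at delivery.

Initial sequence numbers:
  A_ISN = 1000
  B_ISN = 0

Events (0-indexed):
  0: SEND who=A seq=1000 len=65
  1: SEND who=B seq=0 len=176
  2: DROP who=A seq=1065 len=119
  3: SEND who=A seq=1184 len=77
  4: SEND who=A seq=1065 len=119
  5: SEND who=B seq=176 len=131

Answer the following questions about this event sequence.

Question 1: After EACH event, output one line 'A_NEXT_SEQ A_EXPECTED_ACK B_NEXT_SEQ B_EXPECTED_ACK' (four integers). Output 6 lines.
1065 0 0 1065
1065 176 176 1065
1184 176 176 1065
1261 176 176 1065
1261 176 176 1261
1261 307 307 1261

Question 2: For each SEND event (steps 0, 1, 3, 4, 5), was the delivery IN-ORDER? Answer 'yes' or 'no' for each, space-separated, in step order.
Answer: yes yes no yes yes

Derivation:
Step 0: SEND seq=1000 -> in-order
Step 1: SEND seq=0 -> in-order
Step 3: SEND seq=1184 -> out-of-order
Step 4: SEND seq=1065 -> in-order
Step 5: SEND seq=176 -> in-order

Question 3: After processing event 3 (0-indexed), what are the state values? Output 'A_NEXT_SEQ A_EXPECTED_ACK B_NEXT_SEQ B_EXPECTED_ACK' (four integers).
After event 0: A_seq=1065 A_ack=0 B_seq=0 B_ack=1065
After event 1: A_seq=1065 A_ack=176 B_seq=176 B_ack=1065
After event 2: A_seq=1184 A_ack=176 B_seq=176 B_ack=1065
After event 3: A_seq=1261 A_ack=176 B_seq=176 B_ack=1065

1261 176 176 1065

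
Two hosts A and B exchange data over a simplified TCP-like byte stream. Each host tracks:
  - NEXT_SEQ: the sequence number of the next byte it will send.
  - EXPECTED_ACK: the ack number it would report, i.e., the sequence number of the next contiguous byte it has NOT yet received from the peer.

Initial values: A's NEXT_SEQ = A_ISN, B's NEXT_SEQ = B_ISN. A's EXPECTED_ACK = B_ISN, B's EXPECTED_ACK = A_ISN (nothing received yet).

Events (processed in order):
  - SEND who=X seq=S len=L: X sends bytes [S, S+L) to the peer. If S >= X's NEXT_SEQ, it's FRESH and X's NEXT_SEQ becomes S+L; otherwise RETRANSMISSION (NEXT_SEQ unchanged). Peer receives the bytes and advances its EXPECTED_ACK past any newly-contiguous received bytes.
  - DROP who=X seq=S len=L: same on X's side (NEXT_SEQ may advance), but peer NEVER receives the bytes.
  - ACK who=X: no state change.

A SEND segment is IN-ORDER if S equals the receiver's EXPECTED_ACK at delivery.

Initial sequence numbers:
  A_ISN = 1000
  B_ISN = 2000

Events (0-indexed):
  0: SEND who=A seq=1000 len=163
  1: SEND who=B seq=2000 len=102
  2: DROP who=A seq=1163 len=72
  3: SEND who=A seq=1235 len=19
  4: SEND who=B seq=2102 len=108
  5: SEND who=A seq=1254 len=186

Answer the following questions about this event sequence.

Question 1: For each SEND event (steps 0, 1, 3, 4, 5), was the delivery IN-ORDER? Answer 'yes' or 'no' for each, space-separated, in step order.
Step 0: SEND seq=1000 -> in-order
Step 1: SEND seq=2000 -> in-order
Step 3: SEND seq=1235 -> out-of-order
Step 4: SEND seq=2102 -> in-order
Step 5: SEND seq=1254 -> out-of-order

Answer: yes yes no yes no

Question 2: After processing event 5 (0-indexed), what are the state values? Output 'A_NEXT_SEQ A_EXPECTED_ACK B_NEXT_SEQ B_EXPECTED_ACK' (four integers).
After event 0: A_seq=1163 A_ack=2000 B_seq=2000 B_ack=1163
After event 1: A_seq=1163 A_ack=2102 B_seq=2102 B_ack=1163
After event 2: A_seq=1235 A_ack=2102 B_seq=2102 B_ack=1163
After event 3: A_seq=1254 A_ack=2102 B_seq=2102 B_ack=1163
After event 4: A_seq=1254 A_ack=2210 B_seq=2210 B_ack=1163
After event 5: A_seq=1440 A_ack=2210 B_seq=2210 B_ack=1163

1440 2210 2210 1163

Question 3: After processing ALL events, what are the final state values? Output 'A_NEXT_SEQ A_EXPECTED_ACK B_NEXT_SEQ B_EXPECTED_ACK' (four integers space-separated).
After event 0: A_seq=1163 A_ack=2000 B_seq=2000 B_ack=1163
After event 1: A_seq=1163 A_ack=2102 B_seq=2102 B_ack=1163
After event 2: A_seq=1235 A_ack=2102 B_seq=2102 B_ack=1163
After event 3: A_seq=1254 A_ack=2102 B_seq=2102 B_ack=1163
After event 4: A_seq=1254 A_ack=2210 B_seq=2210 B_ack=1163
After event 5: A_seq=1440 A_ack=2210 B_seq=2210 B_ack=1163

Answer: 1440 2210 2210 1163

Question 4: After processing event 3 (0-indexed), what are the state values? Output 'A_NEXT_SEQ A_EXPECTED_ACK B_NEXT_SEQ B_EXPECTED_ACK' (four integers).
After event 0: A_seq=1163 A_ack=2000 B_seq=2000 B_ack=1163
After event 1: A_seq=1163 A_ack=2102 B_seq=2102 B_ack=1163
After event 2: A_seq=1235 A_ack=2102 B_seq=2102 B_ack=1163
After event 3: A_seq=1254 A_ack=2102 B_seq=2102 B_ack=1163

1254 2102 2102 1163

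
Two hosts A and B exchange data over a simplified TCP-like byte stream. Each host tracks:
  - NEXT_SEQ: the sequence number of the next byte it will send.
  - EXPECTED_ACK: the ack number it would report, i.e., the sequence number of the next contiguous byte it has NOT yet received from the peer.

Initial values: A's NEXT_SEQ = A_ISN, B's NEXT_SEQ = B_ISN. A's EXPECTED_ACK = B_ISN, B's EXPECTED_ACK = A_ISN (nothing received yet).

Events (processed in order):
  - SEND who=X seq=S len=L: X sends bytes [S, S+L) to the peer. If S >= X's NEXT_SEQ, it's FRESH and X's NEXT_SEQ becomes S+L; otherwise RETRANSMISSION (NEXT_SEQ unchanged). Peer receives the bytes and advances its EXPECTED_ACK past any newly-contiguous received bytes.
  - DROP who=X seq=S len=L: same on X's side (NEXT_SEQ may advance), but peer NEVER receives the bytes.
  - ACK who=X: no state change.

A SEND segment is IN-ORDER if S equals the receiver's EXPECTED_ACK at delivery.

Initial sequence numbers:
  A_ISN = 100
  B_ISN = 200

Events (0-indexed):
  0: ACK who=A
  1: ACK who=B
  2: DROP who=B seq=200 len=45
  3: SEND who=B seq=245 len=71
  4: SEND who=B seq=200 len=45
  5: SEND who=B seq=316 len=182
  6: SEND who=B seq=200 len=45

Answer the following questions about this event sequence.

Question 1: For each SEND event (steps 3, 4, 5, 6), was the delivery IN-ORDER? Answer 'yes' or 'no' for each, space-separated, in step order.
Answer: no yes yes no

Derivation:
Step 3: SEND seq=245 -> out-of-order
Step 4: SEND seq=200 -> in-order
Step 5: SEND seq=316 -> in-order
Step 6: SEND seq=200 -> out-of-order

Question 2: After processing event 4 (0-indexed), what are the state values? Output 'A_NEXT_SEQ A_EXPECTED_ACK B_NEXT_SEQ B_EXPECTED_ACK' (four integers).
After event 0: A_seq=100 A_ack=200 B_seq=200 B_ack=100
After event 1: A_seq=100 A_ack=200 B_seq=200 B_ack=100
After event 2: A_seq=100 A_ack=200 B_seq=245 B_ack=100
After event 3: A_seq=100 A_ack=200 B_seq=316 B_ack=100
After event 4: A_seq=100 A_ack=316 B_seq=316 B_ack=100

100 316 316 100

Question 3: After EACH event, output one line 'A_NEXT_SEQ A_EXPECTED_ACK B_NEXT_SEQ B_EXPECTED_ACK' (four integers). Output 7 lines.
100 200 200 100
100 200 200 100
100 200 245 100
100 200 316 100
100 316 316 100
100 498 498 100
100 498 498 100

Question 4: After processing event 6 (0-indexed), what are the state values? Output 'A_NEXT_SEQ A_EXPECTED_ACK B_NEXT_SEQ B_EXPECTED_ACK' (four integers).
After event 0: A_seq=100 A_ack=200 B_seq=200 B_ack=100
After event 1: A_seq=100 A_ack=200 B_seq=200 B_ack=100
After event 2: A_seq=100 A_ack=200 B_seq=245 B_ack=100
After event 3: A_seq=100 A_ack=200 B_seq=316 B_ack=100
After event 4: A_seq=100 A_ack=316 B_seq=316 B_ack=100
After event 5: A_seq=100 A_ack=498 B_seq=498 B_ack=100
After event 6: A_seq=100 A_ack=498 B_seq=498 B_ack=100

100 498 498 100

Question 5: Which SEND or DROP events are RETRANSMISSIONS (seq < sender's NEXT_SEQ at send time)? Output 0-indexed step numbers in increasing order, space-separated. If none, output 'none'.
Step 2: DROP seq=200 -> fresh
Step 3: SEND seq=245 -> fresh
Step 4: SEND seq=200 -> retransmit
Step 5: SEND seq=316 -> fresh
Step 6: SEND seq=200 -> retransmit

Answer: 4 6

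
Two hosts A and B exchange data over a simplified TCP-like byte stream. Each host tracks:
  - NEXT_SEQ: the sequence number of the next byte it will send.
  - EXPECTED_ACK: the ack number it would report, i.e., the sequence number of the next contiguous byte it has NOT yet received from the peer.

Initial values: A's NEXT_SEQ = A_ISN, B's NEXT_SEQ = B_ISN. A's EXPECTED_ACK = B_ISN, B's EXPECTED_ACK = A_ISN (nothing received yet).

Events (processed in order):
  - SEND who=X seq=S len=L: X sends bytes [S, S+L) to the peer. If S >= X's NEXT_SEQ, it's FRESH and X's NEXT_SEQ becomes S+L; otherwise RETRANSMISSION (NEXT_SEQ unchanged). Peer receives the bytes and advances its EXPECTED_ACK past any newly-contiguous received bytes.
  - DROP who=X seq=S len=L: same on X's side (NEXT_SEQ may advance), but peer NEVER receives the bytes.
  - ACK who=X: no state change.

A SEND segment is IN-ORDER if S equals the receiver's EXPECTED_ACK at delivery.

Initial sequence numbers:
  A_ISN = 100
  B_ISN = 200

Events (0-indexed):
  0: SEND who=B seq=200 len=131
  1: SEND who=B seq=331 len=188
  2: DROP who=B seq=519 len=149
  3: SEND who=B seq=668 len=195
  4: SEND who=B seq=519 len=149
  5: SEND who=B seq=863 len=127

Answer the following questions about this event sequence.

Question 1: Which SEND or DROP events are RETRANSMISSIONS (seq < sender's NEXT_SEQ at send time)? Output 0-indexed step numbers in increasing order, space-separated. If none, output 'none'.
Answer: 4

Derivation:
Step 0: SEND seq=200 -> fresh
Step 1: SEND seq=331 -> fresh
Step 2: DROP seq=519 -> fresh
Step 3: SEND seq=668 -> fresh
Step 4: SEND seq=519 -> retransmit
Step 5: SEND seq=863 -> fresh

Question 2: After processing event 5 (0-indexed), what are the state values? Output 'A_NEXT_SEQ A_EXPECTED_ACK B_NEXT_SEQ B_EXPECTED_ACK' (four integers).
After event 0: A_seq=100 A_ack=331 B_seq=331 B_ack=100
After event 1: A_seq=100 A_ack=519 B_seq=519 B_ack=100
After event 2: A_seq=100 A_ack=519 B_seq=668 B_ack=100
After event 3: A_seq=100 A_ack=519 B_seq=863 B_ack=100
After event 4: A_seq=100 A_ack=863 B_seq=863 B_ack=100
After event 5: A_seq=100 A_ack=990 B_seq=990 B_ack=100

100 990 990 100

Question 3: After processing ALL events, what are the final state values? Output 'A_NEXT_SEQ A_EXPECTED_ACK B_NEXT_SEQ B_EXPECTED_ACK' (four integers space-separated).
After event 0: A_seq=100 A_ack=331 B_seq=331 B_ack=100
After event 1: A_seq=100 A_ack=519 B_seq=519 B_ack=100
After event 2: A_seq=100 A_ack=519 B_seq=668 B_ack=100
After event 3: A_seq=100 A_ack=519 B_seq=863 B_ack=100
After event 4: A_seq=100 A_ack=863 B_seq=863 B_ack=100
After event 5: A_seq=100 A_ack=990 B_seq=990 B_ack=100

Answer: 100 990 990 100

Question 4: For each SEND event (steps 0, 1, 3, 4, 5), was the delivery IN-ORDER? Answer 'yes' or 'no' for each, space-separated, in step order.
Step 0: SEND seq=200 -> in-order
Step 1: SEND seq=331 -> in-order
Step 3: SEND seq=668 -> out-of-order
Step 4: SEND seq=519 -> in-order
Step 5: SEND seq=863 -> in-order

Answer: yes yes no yes yes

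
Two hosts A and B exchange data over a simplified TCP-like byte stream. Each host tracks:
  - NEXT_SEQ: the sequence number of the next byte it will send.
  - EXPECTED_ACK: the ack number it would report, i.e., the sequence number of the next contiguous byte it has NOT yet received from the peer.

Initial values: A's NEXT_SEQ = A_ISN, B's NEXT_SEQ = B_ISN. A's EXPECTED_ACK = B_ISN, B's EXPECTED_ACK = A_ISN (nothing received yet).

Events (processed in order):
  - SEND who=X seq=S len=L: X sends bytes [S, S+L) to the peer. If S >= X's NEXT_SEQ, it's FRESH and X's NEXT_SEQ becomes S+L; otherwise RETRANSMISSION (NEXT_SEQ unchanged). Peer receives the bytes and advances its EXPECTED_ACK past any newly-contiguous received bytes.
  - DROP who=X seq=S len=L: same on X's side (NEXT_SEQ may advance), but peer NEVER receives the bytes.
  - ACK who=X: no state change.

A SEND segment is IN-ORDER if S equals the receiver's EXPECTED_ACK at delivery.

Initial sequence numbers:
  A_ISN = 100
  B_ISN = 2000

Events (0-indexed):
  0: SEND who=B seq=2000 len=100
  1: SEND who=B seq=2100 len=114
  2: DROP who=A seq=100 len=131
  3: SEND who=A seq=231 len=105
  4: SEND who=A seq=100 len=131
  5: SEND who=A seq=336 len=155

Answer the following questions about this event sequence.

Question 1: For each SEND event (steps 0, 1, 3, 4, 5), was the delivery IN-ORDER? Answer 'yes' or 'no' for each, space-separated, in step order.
Answer: yes yes no yes yes

Derivation:
Step 0: SEND seq=2000 -> in-order
Step 1: SEND seq=2100 -> in-order
Step 3: SEND seq=231 -> out-of-order
Step 4: SEND seq=100 -> in-order
Step 5: SEND seq=336 -> in-order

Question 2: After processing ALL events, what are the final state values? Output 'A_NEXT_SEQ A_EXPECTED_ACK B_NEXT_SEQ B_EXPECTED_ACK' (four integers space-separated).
Answer: 491 2214 2214 491

Derivation:
After event 0: A_seq=100 A_ack=2100 B_seq=2100 B_ack=100
After event 1: A_seq=100 A_ack=2214 B_seq=2214 B_ack=100
After event 2: A_seq=231 A_ack=2214 B_seq=2214 B_ack=100
After event 3: A_seq=336 A_ack=2214 B_seq=2214 B_ack=100
After event 4: A_seq=336 A_ack=2214 B_seq=2214 B_ack=336
After event 5: A_seq=491 A_ack=2214 B_seq=2214 B_ack=491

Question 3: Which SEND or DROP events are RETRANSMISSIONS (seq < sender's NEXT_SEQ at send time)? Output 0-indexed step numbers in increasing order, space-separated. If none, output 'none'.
Step 0: SEND seq=2000 -> fresh
Step 1: SEND seq=2100 -> fresh
Step 2: DROP seq=100 -> fresh
Step 3: SEND seq=231 -> fresh
Step 4: SEND seq=100 -> retransmit
Step 5: SEND seq=336 -> fresh

Answer: 4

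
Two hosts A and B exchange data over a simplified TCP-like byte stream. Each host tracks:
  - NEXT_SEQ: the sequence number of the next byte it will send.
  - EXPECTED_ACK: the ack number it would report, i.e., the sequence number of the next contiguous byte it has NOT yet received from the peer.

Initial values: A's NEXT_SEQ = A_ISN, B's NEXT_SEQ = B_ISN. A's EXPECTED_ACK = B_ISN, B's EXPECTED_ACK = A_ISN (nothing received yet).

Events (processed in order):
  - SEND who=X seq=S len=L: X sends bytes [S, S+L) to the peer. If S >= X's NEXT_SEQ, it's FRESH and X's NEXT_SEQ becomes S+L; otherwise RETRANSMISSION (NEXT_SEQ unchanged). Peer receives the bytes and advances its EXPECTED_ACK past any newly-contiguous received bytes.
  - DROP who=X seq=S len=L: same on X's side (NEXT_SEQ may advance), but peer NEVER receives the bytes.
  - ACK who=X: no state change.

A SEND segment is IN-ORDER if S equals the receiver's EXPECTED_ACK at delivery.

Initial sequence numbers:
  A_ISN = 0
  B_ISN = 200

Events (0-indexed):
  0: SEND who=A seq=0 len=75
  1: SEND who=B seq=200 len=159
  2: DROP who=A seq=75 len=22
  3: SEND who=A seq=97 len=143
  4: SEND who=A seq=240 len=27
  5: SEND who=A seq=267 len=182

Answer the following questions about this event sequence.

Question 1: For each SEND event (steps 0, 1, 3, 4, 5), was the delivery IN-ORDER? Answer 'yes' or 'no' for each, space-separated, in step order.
Answer: yes yes no no no

Derivation:
Step 0: SEND seq=0 -> in-order
Step 1: SEND seq=200 -> in-order
Step 3: SEND seq=97 -> out-of-order
Step 4: SEND seq=240 -> out-of-order
Step 5: SEND seq=267 -> out-of-order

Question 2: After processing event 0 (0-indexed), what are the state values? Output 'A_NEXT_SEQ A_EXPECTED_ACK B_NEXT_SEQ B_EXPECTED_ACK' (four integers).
After event 0: A_seq=75 A_ack=200 B_seq=200 B_ack=75

75 200 200 75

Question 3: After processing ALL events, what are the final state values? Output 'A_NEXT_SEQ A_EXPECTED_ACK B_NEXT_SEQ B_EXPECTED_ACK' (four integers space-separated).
After event 0: A_seq=75 A_ack=200 B_seq=200 B_ack=75
After event 1: A_seq=75 A_ack=359 B_seq=359 B_ack=75
After event 2: A_seq=97 A_ack=359 B_seq=359 B_ack=75
After event 3: A_seq=240 A_ack=359 B_seq=359 B_ack=75
After event 4: A_seq=267 A_ack=359 B_seq=359 B_ack=75
After event 5: A_seq=449 A_ack=359 B_seq=359 B_ack=75

Answer: 449 359 359 75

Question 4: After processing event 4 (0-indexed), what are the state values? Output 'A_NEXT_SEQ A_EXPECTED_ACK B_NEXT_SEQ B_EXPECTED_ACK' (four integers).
After event 0: A_seq=75 A_ack=200 B_seq=200 B_ack=75
After event 1: A_seq=75 A_ack=359 B_seq=359 B_ack=75
After event 2: A_seq=97 A_ack=359 B_seq=359 B_ack=75
After event 3: A_seq=240 A_ack=359 B_seq=359 B_ack=75
After event 4: A_seq=267 A_ack=359 B_seq=359 B_ack=75

267 359 359 75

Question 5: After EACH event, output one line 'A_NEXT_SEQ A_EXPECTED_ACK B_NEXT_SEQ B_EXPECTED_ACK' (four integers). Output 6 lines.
75 200 200 75
75 359 359 75
97 359 359 75
240 359 359 75
267 359 359 75
449 359 359 75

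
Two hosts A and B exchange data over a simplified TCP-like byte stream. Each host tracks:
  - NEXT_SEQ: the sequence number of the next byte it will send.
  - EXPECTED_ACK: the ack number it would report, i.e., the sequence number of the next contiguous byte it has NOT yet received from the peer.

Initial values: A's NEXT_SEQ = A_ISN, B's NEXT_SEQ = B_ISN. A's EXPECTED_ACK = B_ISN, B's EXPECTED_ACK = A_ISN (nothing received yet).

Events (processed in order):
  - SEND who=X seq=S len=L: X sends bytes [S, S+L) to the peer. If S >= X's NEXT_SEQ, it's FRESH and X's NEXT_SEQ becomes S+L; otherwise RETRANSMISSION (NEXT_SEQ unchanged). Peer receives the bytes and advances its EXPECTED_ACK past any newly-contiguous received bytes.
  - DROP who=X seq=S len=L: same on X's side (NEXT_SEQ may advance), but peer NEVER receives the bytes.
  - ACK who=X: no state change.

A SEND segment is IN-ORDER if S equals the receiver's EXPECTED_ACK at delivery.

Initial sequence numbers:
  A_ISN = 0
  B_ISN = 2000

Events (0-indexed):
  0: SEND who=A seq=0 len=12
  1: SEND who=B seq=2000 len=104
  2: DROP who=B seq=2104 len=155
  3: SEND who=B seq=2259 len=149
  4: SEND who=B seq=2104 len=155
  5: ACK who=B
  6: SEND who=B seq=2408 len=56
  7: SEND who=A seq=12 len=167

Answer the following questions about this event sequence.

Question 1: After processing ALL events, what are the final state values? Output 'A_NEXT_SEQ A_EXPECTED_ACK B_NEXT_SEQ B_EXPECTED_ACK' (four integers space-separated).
Answer: 179 2464 2464 179

Derivation:
After event 0: A_seq=12 A_ack=2000 B_seq=2000 B_ack=12
After event 1: A_seq=12 A_ack=2104 B_seq=2104 B_ack=12
After event 2: A_seq=12 A_ack=2104 B_seq=2259 B_ack=12
After event 3: A_seq=12 A_ack=2104 B_seq=2408 B_ack=12
After event 4: A_seq=12 A_ack=2408 B_seq=2408 B_ack=12
After event 5: A_seq=12 A_ack=2408 B_seq=2408 B_ack=12
After event 6: A_seq=12 A_ack=2464 B_seq=2464 B_ack=12
After event 7: A_seq=179 A_ack=2464 B_seq=2464 B_ack=179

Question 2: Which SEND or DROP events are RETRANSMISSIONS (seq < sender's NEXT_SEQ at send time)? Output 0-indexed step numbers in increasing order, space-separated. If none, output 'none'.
Answer: 4

Derivation:
Step 0: SEND seq=0 -> fresh
Step 1: SEND seq=2000 -> fresh
Step 2: DROP seq=2104 -> fresh
Step 3: SEND seq=2259 -> fresh
Step 4: SEND seq=2104 -> retransmit
Step 6: SEND seq=2408 -> fresh
Step 7: SEND seq=12 -> fresh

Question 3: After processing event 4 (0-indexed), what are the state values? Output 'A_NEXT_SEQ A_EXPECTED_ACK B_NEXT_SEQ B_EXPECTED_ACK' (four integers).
After event 0: A_seq=12 A_ack=2000 B_seq=2000 B_ack=12
After event 1: A_seq=12 A_ack=2104 B_seq=2104 B_ack=12
After event 2: A_seq=12 A_ack=2104 B_seq=2259 B_ack=12
After event 3: A_seq=12 A_ack=2104 B_seq=2408 B_ack=12
After event 4: A_seq=12 A_ack=2408 B_seq=2408 B_ack=12

12 2408 2408 12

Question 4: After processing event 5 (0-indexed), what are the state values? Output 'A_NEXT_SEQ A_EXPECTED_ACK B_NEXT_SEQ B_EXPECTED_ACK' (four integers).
After event 0: A_seq=12 A_ack=2000 B_seq=2000 B_ack=12
After event 1: A_seq=12 A_ack=2104 B_seq=2104 B_ack=12
After event 2: A_seq=12 A_ack=2104 B_seq=2259 B_ack=12
After event 3: A_seq=12 A_ack=2104 B_seq=2408 B_ack=12
After event 4: A_seq=12 A_ack=2408 B_seq=2408 B_ack=12
After event 5: A_seq=12 A_ack=2408 B_seq=2408 B_ack=12

12 2408 2408 12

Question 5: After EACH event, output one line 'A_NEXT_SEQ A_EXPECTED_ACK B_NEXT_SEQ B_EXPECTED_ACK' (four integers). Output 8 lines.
12 2000 2000 12
12 2104 2104 12
12 2104 2259 12
12 2104 2408 12
12 2408 2408 12
12 2408 2408 12
12 2464 2464 12
179 2464 2464 179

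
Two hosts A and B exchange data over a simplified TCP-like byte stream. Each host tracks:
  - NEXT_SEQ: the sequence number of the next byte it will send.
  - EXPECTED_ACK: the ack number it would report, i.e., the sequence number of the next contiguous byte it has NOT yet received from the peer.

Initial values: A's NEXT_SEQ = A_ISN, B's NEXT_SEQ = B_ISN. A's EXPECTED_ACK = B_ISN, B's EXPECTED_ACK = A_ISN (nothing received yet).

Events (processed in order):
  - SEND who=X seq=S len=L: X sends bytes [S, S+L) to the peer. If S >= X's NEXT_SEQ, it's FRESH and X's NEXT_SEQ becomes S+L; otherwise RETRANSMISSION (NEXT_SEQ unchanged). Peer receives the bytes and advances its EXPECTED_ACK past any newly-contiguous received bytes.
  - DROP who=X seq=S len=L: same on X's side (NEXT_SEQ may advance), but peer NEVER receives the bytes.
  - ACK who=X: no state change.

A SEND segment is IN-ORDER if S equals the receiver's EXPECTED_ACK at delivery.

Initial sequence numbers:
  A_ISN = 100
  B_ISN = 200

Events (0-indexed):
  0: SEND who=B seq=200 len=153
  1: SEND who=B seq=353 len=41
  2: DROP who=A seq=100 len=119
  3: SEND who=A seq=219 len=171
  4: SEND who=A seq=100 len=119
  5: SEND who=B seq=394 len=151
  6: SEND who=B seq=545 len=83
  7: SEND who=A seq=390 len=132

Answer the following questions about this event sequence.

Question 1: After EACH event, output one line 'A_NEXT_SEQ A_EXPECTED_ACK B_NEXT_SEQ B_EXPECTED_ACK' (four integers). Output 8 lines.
100 353 353 100
100 394 394 100
219 394 394 100
390 394 394 100
390 394 394 390
390 545 545 390
390 628 628 390
522 628 628 522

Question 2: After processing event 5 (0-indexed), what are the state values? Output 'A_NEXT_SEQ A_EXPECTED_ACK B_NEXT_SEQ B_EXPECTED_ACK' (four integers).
After event 0: A_seq=100 A_ack=353 B_seq=353 B_ack=100
After event 1: A_seq=100 A_ack=394 B_seq=394 B_ack=100
After event 2: A_seq=219 A_ack=394 B_seq=394 B_ack=100
After event 3: A_seq=390 A_ack=394 B_seq=394 B_ack=100
After event 4: A_seq=390 A_ack=394 B_seq=394 B_ack=390
After event 5: A_seq=390 A_ack=545 B_seq=545 B_ack=390

390 545 545 390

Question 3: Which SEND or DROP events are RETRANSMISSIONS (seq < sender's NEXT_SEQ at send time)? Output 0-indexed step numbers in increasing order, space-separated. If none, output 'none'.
Step 0: SEND seq=200 -> fresh
Step 1: SEND seq=353 -> fresh
Step 2: DROP seq=100 -> fresh
Step 3: SEND seq=219 -> fresh
Step 4: SEND seq=100 -> retransmit
Step 5: SEND seq=394 -> fresh
Step 6: SEND seq=545 -> fresh
Step 7: SEND seq=390 -> fresh

Answer: 4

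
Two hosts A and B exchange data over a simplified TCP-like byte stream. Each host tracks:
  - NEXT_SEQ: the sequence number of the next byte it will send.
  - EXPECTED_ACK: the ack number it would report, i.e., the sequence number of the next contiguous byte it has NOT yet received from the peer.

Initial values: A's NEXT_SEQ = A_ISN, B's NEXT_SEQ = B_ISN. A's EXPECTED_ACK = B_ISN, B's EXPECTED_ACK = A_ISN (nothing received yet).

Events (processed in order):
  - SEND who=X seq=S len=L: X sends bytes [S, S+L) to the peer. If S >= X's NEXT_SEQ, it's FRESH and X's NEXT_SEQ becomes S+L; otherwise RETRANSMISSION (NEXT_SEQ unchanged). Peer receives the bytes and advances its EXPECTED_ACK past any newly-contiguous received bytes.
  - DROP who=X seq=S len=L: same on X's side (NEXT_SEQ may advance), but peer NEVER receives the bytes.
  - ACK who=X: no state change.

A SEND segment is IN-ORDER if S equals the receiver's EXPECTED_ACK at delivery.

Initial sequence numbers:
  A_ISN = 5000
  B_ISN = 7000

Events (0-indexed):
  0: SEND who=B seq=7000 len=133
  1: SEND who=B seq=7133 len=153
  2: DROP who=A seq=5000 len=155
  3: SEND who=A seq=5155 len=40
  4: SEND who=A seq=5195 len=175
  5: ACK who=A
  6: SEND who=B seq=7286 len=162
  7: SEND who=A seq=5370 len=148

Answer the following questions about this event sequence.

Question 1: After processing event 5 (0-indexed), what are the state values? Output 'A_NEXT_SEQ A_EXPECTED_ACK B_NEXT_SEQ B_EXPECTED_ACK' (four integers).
After event 0: A_seq=5000 A_ack=7133 B_seq=7133 B_ack=5000
After event 1: A_seq=5000 A_ack=7286 B_seq=7286 B_ack=5000
After event 2: A_seq=5155 A_ack=7286 B_seq=7286 B_ack=5000
After event 3: A_seq=5195 A_ack=7286 B_seq=7286 B_ack=5000
After event 4: A_seq=5370 A_ack=7286 B_seq=7286 B_ack=5000
After event 5: A_seq=5370 A_ack=7286 B_seq=7286 B_ack=5000

5370 7286 7286 5000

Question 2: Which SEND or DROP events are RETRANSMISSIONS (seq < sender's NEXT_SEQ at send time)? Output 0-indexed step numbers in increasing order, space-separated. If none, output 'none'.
Step 0: SEND seq=7000 -> fresh
Step 1: SEND seq=7133 -> fresh
Step 2: DROP seq=5000 -> fresh
Step 3: SEND seq=5155 -> fresh
Step 4: SEND seq=5195 -> fresh
Step 6: SEND seq=7286 -> fresh
Step 7: SEND seq=5370 -> fresh

Answer: none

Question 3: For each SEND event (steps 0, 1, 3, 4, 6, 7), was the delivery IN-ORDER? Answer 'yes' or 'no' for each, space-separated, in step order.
Step 0: SEND seq=7000 -> in-order
Step 1: SEND seq=7133 -> in-order
Step 3: SEND seq=5155 -> out-of-order
Step 4: SEND seq=5195 -> out-of-order
Step 6: SEND seq=7286 -> in-order
Step 7: SEND seq=5370 -> out-of-order

Answer: yes yes no no yes no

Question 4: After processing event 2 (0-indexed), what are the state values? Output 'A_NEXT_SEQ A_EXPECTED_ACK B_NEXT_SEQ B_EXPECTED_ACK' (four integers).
After event 0: A_seq=5000 A_ack=7133 B_seq=7133 B_ack=5000
After event 1: A_seq=5000 A_ack=7286 B_seq=7286 B_ack=5000
After event 2: A_seq=5155 A_ack=7286 B_seq=7286 B_ack=5000

5155 7286 7286 5000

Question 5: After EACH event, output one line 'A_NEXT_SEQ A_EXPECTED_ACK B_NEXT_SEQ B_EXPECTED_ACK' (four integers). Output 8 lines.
5000 7133 7133 5000
5000 7286 7286 5000
5155 7286 7286 5000
5195 7286 7286 5000
5370 7286 7286 5000
5370 7286 7286 5000
5370 7448 7448 5000
5518 7448 7448 5000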